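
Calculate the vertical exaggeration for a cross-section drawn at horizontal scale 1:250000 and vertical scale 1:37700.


VE = horizontal_scale / vertical_scale = 250000 / 37700 ≈ 6.6

6.6x


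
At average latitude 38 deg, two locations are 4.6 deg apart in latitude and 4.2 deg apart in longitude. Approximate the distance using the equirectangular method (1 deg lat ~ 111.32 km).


dlat_km = 4.6 * 111.32 = 512.072
dlon_km = 4.2 * 111.32 * cos(38) ≈ 368.43
dist = sqrt(512.072^2 + 368.43^2) ≈ 630.8 km

630.8 km


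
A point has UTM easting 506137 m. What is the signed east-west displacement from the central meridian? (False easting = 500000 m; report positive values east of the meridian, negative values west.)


displacement = 506137 - 500000 = 6137 m

6137 m


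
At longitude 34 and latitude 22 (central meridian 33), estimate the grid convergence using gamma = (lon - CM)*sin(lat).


gamma = (34 - 33) * sin(22) = 1 * 0.374607 = 0.375 degrees

0.375 degrees


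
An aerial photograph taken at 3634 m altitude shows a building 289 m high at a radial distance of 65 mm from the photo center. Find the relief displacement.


d = h * r / H = 289 * 65 / 3634 = 5.17 mm

5.17 mm


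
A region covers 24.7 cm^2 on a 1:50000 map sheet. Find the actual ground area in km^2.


ground_area = 24.7 * (50000/100)^2 = 6175000.0 m^2 = 6.175 km^2

6.175 km^2


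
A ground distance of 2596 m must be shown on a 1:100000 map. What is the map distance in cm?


map_cm = 2596 * 100 / 100000 = 2.596 cm ≈ 2.6 cm

2.6 cm


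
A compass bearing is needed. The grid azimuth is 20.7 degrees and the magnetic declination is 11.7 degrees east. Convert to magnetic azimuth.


magnetic azimuth = grid azimuth - declination (east +ve)
mag_az = 20.7 - 11.7 = 9.0 degrees

9.0 degrees


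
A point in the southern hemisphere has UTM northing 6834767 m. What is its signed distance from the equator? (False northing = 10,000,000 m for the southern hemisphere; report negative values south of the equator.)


For southern: actual = 6834767 - 10000000 = -3165233 m

-3165233 m


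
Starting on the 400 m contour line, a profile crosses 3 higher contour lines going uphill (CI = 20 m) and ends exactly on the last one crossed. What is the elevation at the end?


elevation = 400 + 3 * 20 = 460 m

460 m


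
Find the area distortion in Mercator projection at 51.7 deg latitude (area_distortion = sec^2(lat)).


area_distortion = 1/cos^2(51.7) = 2.603

2.603


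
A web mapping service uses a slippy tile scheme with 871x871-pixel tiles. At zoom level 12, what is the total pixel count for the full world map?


tiles per axis = 2^12 = 4096
total tiles = 4096^2 = 16777216
pixels per axis = 4096 * 871 = 3567616
total pixels = 3567616^2 = 12727883923456

12727883923456 pixels


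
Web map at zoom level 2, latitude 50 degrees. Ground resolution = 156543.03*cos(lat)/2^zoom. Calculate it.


res = 156543.03 * cos(50) / 2^2 = 156543.03 * 0.64278761 / 4 = 25155.98 m/pixel

25155.98 m/pixel


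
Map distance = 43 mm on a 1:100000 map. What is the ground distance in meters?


ground = 43 mm * 100000 / 1000 = 4300.0 m

4300.0 m


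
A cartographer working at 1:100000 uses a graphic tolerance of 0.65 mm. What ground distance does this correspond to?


ground = 0.65 mm * 100000 / 1000 = 65.0 m

65.0 m


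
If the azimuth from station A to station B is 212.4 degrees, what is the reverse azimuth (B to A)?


back azimuth = (212.4 + 180) mod 360 = 32.4 degrees

32.4 degrees


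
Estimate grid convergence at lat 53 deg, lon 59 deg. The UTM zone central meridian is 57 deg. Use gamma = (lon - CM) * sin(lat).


gamma = (59 - 57) * sin(53) = 2 * 0.798636 = 1.597 degrees

1.597 degrees


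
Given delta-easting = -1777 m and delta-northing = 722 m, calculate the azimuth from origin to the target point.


az = atan2(-1777, 722) = -67.9 deg
adjusted to 0-360: 292.1 degrees

292.1 degrees


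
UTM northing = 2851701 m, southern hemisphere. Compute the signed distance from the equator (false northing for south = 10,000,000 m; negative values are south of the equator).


For southern: actual = 2851701 - 10000000 = -7148299 m

-7148299 m


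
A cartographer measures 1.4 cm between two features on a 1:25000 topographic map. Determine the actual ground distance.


ground = 1.4 cm * 25000 / 100 = 350.0 m

350.0 m


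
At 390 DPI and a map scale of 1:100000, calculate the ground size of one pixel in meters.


pixel_cm = 2.54 / 390 ≈ 0.006513 cm
ground = pixel_cm * 100000 / 100 = 2.54 * 100000 / (390 * 100) = 254000 / 39000 ≈ 6.51 m

6.51 m


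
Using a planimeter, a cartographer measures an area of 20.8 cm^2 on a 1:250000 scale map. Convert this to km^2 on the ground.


ground_area = 20.8 * (250000/100)^2 = 130000000.0 m^2 = 130.0 km^2

130.0 km^2


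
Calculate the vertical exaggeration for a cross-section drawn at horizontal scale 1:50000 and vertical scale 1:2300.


VE = horizontal_scale / vertical_scale = 50000 / 2300 ≈ 21.7

21.7x


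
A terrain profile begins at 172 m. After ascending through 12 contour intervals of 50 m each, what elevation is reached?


elevation = 172 + 12 * 50 = 772 m

772 m


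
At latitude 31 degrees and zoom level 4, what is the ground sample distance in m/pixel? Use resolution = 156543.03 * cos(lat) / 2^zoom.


res = 156543.03 * cos(31) / 2^4 = 156543.03 * 0.8571673 / 16 = 8386.47 m/pixel

8386.47 m/pixel


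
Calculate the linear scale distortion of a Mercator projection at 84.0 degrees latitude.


SF = 1 / cos(84.0) = 1 / 0.104528 = 9.567

9.567


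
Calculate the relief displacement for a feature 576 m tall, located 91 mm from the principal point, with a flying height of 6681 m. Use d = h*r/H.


d = h * r / H = 576 * 91 / 6681 = 7.85 mm

7.85 mm


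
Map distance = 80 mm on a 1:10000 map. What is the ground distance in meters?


ground = 80 mm * 10000 / 1000 = 800.0 m

800.0 m


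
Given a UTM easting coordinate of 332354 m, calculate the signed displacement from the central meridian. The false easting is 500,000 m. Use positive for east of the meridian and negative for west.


displacement = 332354 - 500000 = -167646 m

-167646 m


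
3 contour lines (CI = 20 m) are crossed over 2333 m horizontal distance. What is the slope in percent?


elevation change = 3 * 20 = 60 m
slope = 60 / 2333 * 100 = 2.6%

2.6%


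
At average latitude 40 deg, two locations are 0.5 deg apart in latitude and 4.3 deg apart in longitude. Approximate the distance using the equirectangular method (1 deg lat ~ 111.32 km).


dlat_km = 0.5 * 111.32 = 55.66
dlon_km = 4.3 * 111.32 * cos(40) ≈ 366.687
dist = sqrt(55.66^2 + 366.687^2) ≈ 370.9 km

370.9 km


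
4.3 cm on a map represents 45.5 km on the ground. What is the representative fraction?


ground = 45.5 km = 4550000 cm; RF denominator = ground / map = 4550000 / 4.3 ≈ 1058140; RF = 1:1058140

1:1058140


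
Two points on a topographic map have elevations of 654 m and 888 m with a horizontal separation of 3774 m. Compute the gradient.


gradient = (888 - 654) / 3774 = 234 / 3774 = 0.062

0.062


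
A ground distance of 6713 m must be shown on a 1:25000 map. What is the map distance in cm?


map_cm = 6713 * 100 / 25000 = 26.852 cm ≈ 26.85 cm

26.85 cm


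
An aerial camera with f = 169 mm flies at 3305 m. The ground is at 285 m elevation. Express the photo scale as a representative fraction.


scale = f / (H - h) = 169 mm / 3020 m = 169 / 3020000 = 1:17870

1:17870


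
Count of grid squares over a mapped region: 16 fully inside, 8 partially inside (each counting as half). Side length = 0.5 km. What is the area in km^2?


effective squares = 16 + 8 * 0.5 = 20.0
area = 20.0 * 0.25 = 5.0 km^2

5.0 km^2


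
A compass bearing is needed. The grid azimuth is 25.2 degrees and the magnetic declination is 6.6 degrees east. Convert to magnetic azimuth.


magnetic azimuth = grid azimuth - declination (east +ve)
mag_az = 25.2 - 6.6 = 18.6 degrees

18.6 degrees


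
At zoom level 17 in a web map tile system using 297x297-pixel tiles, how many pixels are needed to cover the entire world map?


tiles per axis = 2^17 = 131072
total tiles = 131072^2 = 17179869184
pixels per axis = 131072 * 297 = 38928384
total pixels = 38928384^2 = 1515419080851456

1515419080851456 pixels


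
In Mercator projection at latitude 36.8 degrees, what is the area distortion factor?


area_distortion = 1/cos^2(36.8) = 1.56

1.56


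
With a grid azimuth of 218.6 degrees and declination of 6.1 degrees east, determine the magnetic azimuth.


magnetic azimuth = grid azimuth - declination (east +ve)
mag_az = 218.6 - 6.1 = 212.5 degrees

212.5 degrees


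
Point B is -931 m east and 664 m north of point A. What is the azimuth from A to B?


az = atan2(-931, 664) = -54.5 deg
adjusted to 0-360: 305.5 degrees

305.5 degrees


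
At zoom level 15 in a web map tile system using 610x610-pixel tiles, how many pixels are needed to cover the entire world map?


tiles per axis = 2^15 = 32768
total tiles = 32768^2 = 1073741824
pixels per axis = 32768 * 610 = 19988480
total pixels = 19988480^2 = 399539332710400

399539332710400 pixels


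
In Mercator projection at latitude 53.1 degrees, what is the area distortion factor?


area_distortion = 1/cos^2(53.1) = 2.774

2.774


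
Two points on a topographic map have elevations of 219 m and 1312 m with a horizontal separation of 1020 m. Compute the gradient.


gradient = (1312 - 219) / 1020 = 1093 / 1020 = 1.0716

1.0716


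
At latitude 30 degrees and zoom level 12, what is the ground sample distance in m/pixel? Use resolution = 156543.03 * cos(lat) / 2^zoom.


res = 156543.03 * cos(30) / 2^12 = 156543.03 * 0.8660254 / 4096 = 33.1 m/pixel

33.1 m/pixel


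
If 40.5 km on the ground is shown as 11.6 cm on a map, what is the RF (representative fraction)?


ground = 40.5 km = 4050000 cm; RF denominator = ground / map = 4050000 / 11.6 ≈ 349138; RF = 1:349138

1:349138


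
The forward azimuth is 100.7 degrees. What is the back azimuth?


back azimuth = (100.7 + 180) mod 360 = 280.7 degrees

280.7 degrees


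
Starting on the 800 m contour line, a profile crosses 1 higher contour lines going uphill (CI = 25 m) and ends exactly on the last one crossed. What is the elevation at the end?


elevation = 800 + 1 * 25 = 825 m

825 m


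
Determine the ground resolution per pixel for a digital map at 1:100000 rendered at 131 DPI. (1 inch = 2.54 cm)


pixel_cm = 2.54 / 131 ≈ 0.019389 cm
ground = pixel_cm * 100000 / 100 = 2.54 * 100000 / (131 * 100) = 254000 / 13100 ≈ 19.39 m

19.39 m


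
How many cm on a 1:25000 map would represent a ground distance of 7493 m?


map_cm = 7493 * 100 / 25000 = 29.972 cm ≈ 29.97 cm

29.97 cm


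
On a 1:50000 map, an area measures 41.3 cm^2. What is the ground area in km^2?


ground_area = 41.3 * (50000/100)^2 = 10325000.0 m^2 = 10.325 km^2

10.325 km^2


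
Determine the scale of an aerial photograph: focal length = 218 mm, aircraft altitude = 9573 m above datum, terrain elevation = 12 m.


scale = f / (H - h) = 218 mm / 9561 m = 218 / 9561000 = 1:43858

1:43858


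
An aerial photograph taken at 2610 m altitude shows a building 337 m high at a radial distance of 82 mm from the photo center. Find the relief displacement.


d = h * r / H = 337 * 82 / 2610 = 10.59 mm

10.59 mm


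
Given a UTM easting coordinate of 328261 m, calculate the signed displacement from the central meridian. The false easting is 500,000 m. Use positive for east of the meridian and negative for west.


displacement = 328261 - 500000 = -171739 m

-171739 m


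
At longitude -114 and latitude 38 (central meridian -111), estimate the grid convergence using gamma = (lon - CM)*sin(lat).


gamma = (-114 - -111) * sin(38) = -3 * 0.615661 = -1.847 degrees

-1.847 degrees


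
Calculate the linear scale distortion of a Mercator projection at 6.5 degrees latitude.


SF = 1 / cos(6.5) = 1 / 0.993572 = 1.006

1.006


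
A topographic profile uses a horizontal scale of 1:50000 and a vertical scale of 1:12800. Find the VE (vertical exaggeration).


VE = horizontal_scale / vertical_scale = 50000 / 12800 = 3.90625 ≈ 3.9

3.9x


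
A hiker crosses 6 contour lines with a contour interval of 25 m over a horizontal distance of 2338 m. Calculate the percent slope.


elevation change = 6 * 25 = 150 m
slope = 150 / 2338 * 100 = 6.4%

6.4%


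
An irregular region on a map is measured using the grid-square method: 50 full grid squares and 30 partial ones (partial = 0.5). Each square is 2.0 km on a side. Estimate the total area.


effective squares = 50 + 30 * 0.5 = 65.0
area = 65.0 * 4.0 = 260.0 km^2

260.0 km^2


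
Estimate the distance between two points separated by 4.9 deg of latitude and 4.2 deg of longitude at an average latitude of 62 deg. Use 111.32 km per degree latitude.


dlat_km = 4.9 * 111.32 = 545.468
dlon_km = 4.2 * 111.32 * cos(62) ≈ 219.499
dist = sqrt(545.468^2 + 219.499^2) ≈ 588.0 km

588.0 km


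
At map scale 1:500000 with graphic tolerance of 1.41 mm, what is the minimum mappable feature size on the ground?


ground = 1.41 mm * 500000 / 1000 = 705.0 m

705.0 m


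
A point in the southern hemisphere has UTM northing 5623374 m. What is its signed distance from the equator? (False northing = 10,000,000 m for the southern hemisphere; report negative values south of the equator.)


For southern: actual = 5623374 - 10000000 = -4376626 m

-4376626 m


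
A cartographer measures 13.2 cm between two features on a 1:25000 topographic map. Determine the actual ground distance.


ground = 13.2 cm * 25000 / 100 = 3300.0 m = 3.3 km

3.3 km


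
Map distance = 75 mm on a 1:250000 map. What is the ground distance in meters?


ground = 75 mm * 250000 / 1000 = 18750.0 m

18750.0 m


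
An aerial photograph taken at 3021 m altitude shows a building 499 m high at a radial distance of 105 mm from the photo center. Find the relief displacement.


d = h * r / H = 499 * 105 / 3021 = 17.34 mm

17.34 mm


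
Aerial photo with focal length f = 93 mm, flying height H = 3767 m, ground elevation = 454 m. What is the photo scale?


scale = f / (H - h) = 93 mm / 3313 m = 93 / 3313000 = 1:35624

1:35624


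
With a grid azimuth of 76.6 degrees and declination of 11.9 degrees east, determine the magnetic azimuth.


magnetic azimuth = grid azimuth - declination (east +ve)
mag_az = 76.6 - 11.9 = 64.7 degrees

64.7 degrees


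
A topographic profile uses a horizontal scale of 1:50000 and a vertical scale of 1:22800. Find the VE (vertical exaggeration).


VE = horizontal_scale / vertical_scale = 50000 / 22800 ≈ 2.2

2.2x


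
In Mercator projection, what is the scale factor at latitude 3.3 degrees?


SF = 1 / cos(3.3) = 1 / 0.998342 = 1.002

1.002


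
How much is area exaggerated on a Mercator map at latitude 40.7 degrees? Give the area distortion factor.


area_distortion = 1/cos^2(40.7) = 1.74

1.74


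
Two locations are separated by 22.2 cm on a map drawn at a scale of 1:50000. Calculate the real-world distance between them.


ground = 22.2 cm * 50000 / 100 = 11100.0 m = 11.1 km

11.1 km


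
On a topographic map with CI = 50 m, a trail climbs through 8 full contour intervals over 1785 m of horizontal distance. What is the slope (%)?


elevation change = 8 * 50 = 400 m
slope = 400 / 1785 * 100 = 22.4%

22.4%


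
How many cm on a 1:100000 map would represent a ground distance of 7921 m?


map_cm = 7921 * 100 / 100000 = 7.921 cm ≈ 7.92 cm

7.92 cm


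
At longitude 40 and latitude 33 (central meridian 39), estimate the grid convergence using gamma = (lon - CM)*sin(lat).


gamma = (40 - 39) * sin(33) = 1 * 0.544639 = 0.545 degrees

0.545 degrees


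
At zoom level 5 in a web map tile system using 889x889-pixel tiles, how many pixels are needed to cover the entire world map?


tiles per axis = 2^5 = 32
total tiles = 32^2 = 1024
pixels per axis = 32 * 889 = 28448
total pixels = 28448^2 = 809288704

809288704 pixels


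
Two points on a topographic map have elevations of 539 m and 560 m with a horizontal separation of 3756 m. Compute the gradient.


gradient = (560 - 539) / 3756 = 21 / 3756 = 0.0056

0.0056


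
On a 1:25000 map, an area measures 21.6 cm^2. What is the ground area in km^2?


ground_area = 21.6 * (25000/100)^2 = 1350000.0 m^2 = 1.35 km^2

1.35 km^2


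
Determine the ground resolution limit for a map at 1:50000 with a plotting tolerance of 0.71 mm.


ground = 0.71 mm * 50000 / 1000 = 35.5 m

35.5 m


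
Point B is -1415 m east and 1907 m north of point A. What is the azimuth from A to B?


az = atan2(-1415, 1907) = -36.6 deg
adjusted to 0-360: 323.4 degrees

323.4 degrees


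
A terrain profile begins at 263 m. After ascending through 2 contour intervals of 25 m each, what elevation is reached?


elevation = 263 + 2 * 25 = 313 m

313 m


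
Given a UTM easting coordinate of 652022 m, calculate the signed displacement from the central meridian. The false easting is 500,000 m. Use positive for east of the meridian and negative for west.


displacement = 652022 - 500000 = 152022 m

152022 m


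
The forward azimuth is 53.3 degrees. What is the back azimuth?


back azimuth = (53.3 + 180) mod 360 = 233.3 degrees

233.3 degrees


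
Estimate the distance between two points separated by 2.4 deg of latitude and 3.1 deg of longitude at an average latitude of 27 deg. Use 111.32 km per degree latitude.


dlat_km = 2.4 * 111.32 = 267.168
dlon_km = 3.1 * 111.32 * cos(27) ≈ 307.479
dist = sqrt(267.168^2 + 307.479^2) ≈ 407.3 km

407.3 km


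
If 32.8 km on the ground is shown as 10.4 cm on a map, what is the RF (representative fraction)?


ground = 32.8 km = 3280000 cm; RF denominator = ground / map = 3280000 / 10.4 ≈ 315385; RF = 1:315385

1:315385


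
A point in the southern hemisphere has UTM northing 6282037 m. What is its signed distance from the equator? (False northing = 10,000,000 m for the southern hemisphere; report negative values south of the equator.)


For southern: actual = 6282037 - 10000000 = -3717963 m

-3717963 m


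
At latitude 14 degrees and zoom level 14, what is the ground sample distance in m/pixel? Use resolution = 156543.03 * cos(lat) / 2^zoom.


res = 156543.03 * cos(14) / 2^14 = 156543.03 * 0.97029573 / 16384 = 9.27 m/pixel

9.27 m/pixel


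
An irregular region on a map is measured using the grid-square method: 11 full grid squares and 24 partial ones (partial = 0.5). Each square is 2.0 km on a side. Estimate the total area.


effective squares = 11 + 24 * 0.5 = 23.0
area = 23.0 * 4.0 = 92.0 km^2

92.0 km^2


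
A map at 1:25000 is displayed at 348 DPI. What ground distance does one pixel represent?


pixel_cm = 2.54 / 348 ≈ 0.007299 cm
ground = pixel_cm * 25000 / 100 = 2.54 * 25000 / (348 * 100) = 63500 / 34800 ≈ 1.82 m

1.82 m


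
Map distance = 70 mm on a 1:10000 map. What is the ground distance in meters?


ground = 70 mm * 10000 / 1000 = 700.0 m

700.0 m


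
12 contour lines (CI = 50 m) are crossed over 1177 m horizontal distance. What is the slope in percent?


elevation change = 12 * 50 = 600 m
slope = 600 / 1177 * 100 = 51.0%

51.0%


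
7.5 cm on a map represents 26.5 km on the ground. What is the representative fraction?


ground = 26.5 km = 2650000 cm; RF denominator = ground / map = 2650000 / 7.5 ≈ 353333; RF = 1:353333

1:353333


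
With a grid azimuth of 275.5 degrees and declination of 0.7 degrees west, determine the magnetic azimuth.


magnetic azimuth = grid azimuth - declination (east +ve)
mag_az = 275.5 - -0.7 = 276.2 degrees

276.2 degrees


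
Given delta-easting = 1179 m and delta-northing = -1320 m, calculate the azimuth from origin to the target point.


az = atan2(1179, -1320) = 138.2 deg
adjusted to 0-360: 138.2 degrees

138.2 degrees


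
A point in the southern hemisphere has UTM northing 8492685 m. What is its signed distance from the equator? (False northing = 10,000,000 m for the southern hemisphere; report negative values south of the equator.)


For southern: actual = 8492685 - 10000000 = -1507315 m

-1507315 m


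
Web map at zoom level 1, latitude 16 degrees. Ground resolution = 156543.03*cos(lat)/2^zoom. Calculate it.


res = 156543.03 * cos(16) / 2^1 = 156543.03 * 0.9612617 / 2 = 75239.41 m/pixel

75239.41 m/pixel


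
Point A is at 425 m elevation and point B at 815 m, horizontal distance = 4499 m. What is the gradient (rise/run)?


gradient = (815 - 425) / 4499 = 390 / 4499 = 0.0867

0.0867


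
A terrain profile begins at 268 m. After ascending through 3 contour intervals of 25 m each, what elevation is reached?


elevation = 268 + 3 * 25 = 343 m

343 m


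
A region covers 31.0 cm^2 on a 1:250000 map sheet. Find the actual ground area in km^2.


ground_area = 31.0 * (250000/100)^2 = 193750000.0 m^2 = 193.75 km^2

193.75 km^2


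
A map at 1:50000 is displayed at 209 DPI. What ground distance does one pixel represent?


pixel_cm = 2.54 / 209 ≈ 0.012153 cm
ground = pixel_cm * 50000 / 100 = 2.54 * 50000 / (209 * 100) = 127000 / 20900 ≈ 6.08 m

6.08 m


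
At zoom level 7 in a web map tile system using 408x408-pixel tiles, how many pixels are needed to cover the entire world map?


tiles per axis = 2^7 = 128
total tiles = 128^2 = 16384
pixels per axis = 128 * 408 = 52224
total pixels = 52224^2 = 2727346176

2727346176 pixels


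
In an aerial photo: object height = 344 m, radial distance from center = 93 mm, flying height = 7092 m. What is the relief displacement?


d = h * r / H = 344 * 93 / 7092 = 4.51 mm

4.51 mm


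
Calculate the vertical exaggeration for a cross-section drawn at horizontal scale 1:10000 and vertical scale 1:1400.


VE = horizontal_scale / vertical_scale = 10000 / 1400 ≈ 7.1

7.1x


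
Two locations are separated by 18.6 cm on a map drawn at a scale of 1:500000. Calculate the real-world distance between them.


ground = 18.6 cm * 500000 / 100 = 93000.0 m = 93.0 km

93.0 km


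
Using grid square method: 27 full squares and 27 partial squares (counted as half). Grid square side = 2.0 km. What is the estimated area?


effective squares = 27 + 27 * 0.5 = 40.5
area = 40.5 * 4.0 = 162.0 km^2

162.0 km^2


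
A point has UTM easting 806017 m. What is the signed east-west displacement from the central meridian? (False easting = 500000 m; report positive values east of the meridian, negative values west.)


displacement = 806017 - 500000 = 306017 m

306017 m


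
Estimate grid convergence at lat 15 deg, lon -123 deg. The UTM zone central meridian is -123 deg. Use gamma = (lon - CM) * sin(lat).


gamma = (-123 - -123) * sin(15) = 0 * 0.258819 = 0.0 degrees

0.0 degrees


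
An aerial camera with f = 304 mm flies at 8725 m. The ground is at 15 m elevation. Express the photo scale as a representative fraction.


scale = f / (H - h) = 304 mm / 8710 m = 304 / 8710000 = 1:28651

1:28651


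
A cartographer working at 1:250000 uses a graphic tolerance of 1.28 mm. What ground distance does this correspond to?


ground = 1.28 mm * 250000 / 1000 = 320.0 m

320.0 m


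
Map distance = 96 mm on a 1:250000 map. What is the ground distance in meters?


ground = 96 mm * 250000 / 1000 = 24000.0 m

24000.0 m


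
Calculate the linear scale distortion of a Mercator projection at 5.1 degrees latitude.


SF = 1 / cos(5.1) = 1 / 0.996041 = 1.004

1.004


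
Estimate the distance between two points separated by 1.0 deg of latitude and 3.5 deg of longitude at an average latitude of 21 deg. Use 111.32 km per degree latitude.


dlat_km = 1.0 * 111.32 = 111.32
dlon_km = 3.5 * 111.32 * cos(21) ≈ 363.742
dist = sqrt(111.32^2 + 363.742^2) ≈ 380.4 km

380.4 km


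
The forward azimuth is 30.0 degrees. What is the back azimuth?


back azimuth = (30.0 + 180) mod 360 = 210.0 degrees

210.0 degrees


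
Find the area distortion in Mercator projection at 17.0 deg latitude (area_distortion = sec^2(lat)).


area_distortion = 1/cos^2(17.0) = 1.093

1.093


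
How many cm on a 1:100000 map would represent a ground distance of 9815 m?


map_cm = 9815 * 100 / 100000 = 9.815 cm ≈ 9.82 cm

9.82 cm


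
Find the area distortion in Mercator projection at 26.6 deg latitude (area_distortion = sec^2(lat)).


area_distortion = 1/cos^2(26.6) = 1.251

1.251


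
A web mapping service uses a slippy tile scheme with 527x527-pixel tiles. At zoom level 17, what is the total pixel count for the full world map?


tiles per axis = 2^17 = 131072
total tiles = 131072^2 = 17179869184
pixels per axis = 131072 * 527 = 69074944
total pixels = 69074944^2 = 4771347888603136

4771347888603136 pixels


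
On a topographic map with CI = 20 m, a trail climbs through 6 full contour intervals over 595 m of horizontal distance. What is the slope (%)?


elevation change = 6 * 20 = 120 m
slope = 120 / 595 * 100 = 20.2%

20.2%


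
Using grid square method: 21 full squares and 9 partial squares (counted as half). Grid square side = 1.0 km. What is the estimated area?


effective squares = 21 + 9 * 0.5 = 25.5
area = 25.5 * 1.0 = 25.5 km^2

25.5 km^2


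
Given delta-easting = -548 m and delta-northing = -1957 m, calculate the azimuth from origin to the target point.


az = atan2(-548, -1957) = -164.4 deg
adjusted to 0-360: 195.6 degrees

195.6 degrees


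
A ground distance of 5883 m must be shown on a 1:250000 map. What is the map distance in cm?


map_cm = 5883 * 100 / 250000 = 2.3532 cm ≈ 2.35 cm

2.35 cm


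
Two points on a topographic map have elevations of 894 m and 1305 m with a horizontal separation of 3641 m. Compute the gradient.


gradient = (1305 - 894) / 3641 = 411 / 3641 = 0.1129

0.1129


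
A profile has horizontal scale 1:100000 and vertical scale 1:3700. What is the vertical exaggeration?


VE = horizontal_scale / vertical_scale = 100000 / 3700 ≈ 27.0

27.0x


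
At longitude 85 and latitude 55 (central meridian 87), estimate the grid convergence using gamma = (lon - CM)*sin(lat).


gamma = (85 - 87) * sin(55) = -2 * 0.819152 = -1.638 degrees

-1.638 degrees


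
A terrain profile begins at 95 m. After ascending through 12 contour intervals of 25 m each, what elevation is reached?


elevation = 95 + 12 * 25 = 395 m

395 m


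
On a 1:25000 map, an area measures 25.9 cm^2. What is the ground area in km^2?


ground_area = 25.9 * (25000/100)^2 = 1618750.0 m^2 = 1.61875 km^2 ≈ 1.619 km^2

1.619 km^2


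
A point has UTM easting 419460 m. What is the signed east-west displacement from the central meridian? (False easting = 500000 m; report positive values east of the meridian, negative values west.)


displacement = 419460 - 500000 = -80540 m

-80540 m


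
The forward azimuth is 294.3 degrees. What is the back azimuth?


back azimuth = (294.3 + 180) mod 360 = 114.3 degrees

114.3 degrees


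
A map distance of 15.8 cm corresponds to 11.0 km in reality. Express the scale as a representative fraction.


ground = 11.0 km = 1100000 cm; RF denominator = ground / map = 1100000 / 15.8 ≈ 69620; RF = 1:69620

1:69620


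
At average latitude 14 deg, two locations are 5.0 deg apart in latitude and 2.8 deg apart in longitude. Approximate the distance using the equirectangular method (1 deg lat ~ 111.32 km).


dlat_km = 5.0 * 111.32 = 556.6
dlon_km = 2.8 * 111.32 * cos(14) ≈ 302.437
dist = sqrt(556.6^2 + 302.437^2) ≈ 633.5 km

633.5 km


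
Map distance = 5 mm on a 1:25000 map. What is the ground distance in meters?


ground = 5 mm * 25000 / 1000 = 125.0 m

125.0 m


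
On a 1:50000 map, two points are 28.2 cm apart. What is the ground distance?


ground = 28.2 cm * 50000 / 100 = 14100.0 m = 14.1 km

14.1 km


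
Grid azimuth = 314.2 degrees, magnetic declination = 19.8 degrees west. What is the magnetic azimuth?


magnetic azimuth = grid azimuth - declination (east +ve)
mag_az = 314.2 - -19.8 = 334.0 degrees

334.0 degrees


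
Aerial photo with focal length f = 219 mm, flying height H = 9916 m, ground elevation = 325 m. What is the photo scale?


scale = f / (H - h) = 219 mm / 9591 m = 219 / 9591000 = 1:43795

1:43795


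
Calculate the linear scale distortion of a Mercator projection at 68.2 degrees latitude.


SF = 1 / cos(68.2) = 1 / 0.371368 = 2.693

2.693


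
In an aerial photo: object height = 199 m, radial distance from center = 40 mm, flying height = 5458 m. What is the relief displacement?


d = h * r / H = 199 * 40 / 5458 = 1.46 mm

1.46 mm


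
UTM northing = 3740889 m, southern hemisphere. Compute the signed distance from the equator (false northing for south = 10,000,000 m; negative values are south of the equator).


For southern: actual = 3740889 - 10000000 = -6259111 m

-6259111 m


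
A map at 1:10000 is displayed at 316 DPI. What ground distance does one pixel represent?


pixel_cm = 2.54 / 316 ≈ 0.008038 cm
ground = pixel_cm * 10000 / 100 = 2.54 * 10000 / (316 * 100) = 25400 / 31600 ≈ 0.8 m

0.8 m


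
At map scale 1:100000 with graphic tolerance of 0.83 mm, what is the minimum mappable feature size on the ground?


ground = 0.83 mm * 100000 / 1000 = 83.0 m

83.0 m


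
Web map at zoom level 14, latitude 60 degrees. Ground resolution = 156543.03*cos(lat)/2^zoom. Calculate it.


res = 156543.03 * cos(60) / 2^14 = 156543.03 * 0.5 / 16384 = 4.78 m/pixel

4.78 m/pixel


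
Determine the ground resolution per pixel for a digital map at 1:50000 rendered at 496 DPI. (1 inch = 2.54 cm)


pixel_cm = 2.54 / 496 ≈ 0.005121 cm
ground = pixel_cm * 50000 / 100 = 2.54 * 50000 / (496 * 100) = 127000 / 49600 ≈ 2.56 m

2.56 m


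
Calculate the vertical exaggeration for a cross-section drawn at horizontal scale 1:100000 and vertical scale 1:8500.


VE = horizontal_scale / vertical_scale = 100000 / 8500 ≈ 11.8

11.8x


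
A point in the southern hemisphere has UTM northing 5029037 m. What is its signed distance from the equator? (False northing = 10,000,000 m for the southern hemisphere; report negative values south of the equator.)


For southern: actual = 5029037 - 10000000 = -4970963 m

-4970963 m


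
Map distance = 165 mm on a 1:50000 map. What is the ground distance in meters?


ground = 165 mm * 50000 / 1000 = 8250.0 m

8250.0 m


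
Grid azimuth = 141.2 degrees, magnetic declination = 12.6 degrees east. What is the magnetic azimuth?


magnetic azimuth = grid azimuth - declination (east +ve)
mag_az = 141.2 - 12.6 = 128.6 degrees

128.6 degrees


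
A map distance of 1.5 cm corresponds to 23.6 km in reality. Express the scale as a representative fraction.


ground = 23.6 km = 2360000 cm; RF denominator = ground / map = 2360000 / 1.5 ≈ 1573333; RF = 1:1573333

1:1573333


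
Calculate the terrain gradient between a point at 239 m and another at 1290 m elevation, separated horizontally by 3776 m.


gradient = (1290 - 239) / 3776 = 1051 / 3776 = 0.2783

0.2783


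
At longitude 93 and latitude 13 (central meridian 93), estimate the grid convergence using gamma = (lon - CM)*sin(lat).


gamma = (93 - 93) * sin(13) = 0 * 0.224951 = 0.0 degrees

0.0 degrees


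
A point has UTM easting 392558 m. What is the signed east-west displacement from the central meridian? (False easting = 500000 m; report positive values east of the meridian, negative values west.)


displacement = 392558 - 500000 = -107442 m

-107442 m


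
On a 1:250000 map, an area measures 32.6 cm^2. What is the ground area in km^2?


ground_area = 32.6 * (250000/100)^2 = 203750000.0 m^2 = 203.75 km^2

203.75 km^2


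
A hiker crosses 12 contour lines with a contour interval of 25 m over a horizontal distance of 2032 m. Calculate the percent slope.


elevation change = 12 * 25 = 300 m
slope = 300 / 2032 * 100 = 14.8%

14.8%


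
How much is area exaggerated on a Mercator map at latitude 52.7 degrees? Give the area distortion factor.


area_distortion = 1/cos^2(52.7) = 2.723

2.723


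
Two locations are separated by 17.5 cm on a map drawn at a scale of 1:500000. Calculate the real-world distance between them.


ground = 17.5 cm * 500000 / 100 = 87500.0 m = 87.5 km

87.5 km


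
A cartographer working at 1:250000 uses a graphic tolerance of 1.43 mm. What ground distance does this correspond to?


ground = 1.43 mm * 250000 / 1000 = 357.5 m

357.5 m


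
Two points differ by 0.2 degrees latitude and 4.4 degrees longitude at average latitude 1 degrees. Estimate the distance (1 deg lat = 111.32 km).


dlat_km = 0.2 * 111.32 = 22.264
dlon_km = 4.4 * 111.32 * cos(1) ≈ 489.733
dist = sqrt(22.264^2 + 489.733^2) ≈ 490.2 km

490.2 km


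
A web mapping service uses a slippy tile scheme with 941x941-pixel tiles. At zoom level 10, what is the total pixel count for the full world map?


tiles per axis = 2^10 = 1024
total tiles = 1024^2 = 1048576
pixels per axis = 1024 * 941 = 963584
total pixels = 963584^2 = 928494125056

928494125056 pixels


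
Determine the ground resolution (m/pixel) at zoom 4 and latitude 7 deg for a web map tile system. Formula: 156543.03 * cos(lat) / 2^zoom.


res = 156543.03 * cos(7) / 2^4 = 156543.03 * 0.99254615 / 16 = 9711.01 m/pixel

9711.01 m/pixel


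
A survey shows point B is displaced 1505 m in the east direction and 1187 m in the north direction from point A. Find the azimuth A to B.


az = atan2(1505, 1187) = 51.7 deg
adjusted to 0-360: 51.7 degrees

51.7 degrees


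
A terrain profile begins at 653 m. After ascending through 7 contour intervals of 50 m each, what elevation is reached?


elevation = 653 + 7 * 50 = 1003 m

1003 m


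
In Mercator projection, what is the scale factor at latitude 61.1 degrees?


SF = 1 / cos(61.1) = 1 / 0.483282 = 2.069

2.069


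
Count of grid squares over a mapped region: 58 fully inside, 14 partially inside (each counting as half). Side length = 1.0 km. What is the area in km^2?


effective squares = 58 + 14 * 0.5 = 65.0
area = 65.0 * 1.0 = 65.0 km^2

65.0 km^2


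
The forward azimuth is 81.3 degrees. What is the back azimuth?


back azimuth = (81.3 + 180) mod 360 = 261.3 degrees

261.3 degrees


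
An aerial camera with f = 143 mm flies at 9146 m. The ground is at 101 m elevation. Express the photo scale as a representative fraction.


scale = f / (H - h) = 143 mm / 9045 m = 143 / 9045000 = 1:63252

1:63252


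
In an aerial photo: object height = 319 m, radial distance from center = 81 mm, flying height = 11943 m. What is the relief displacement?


d = h * r / H = 319 * 81 / 11943 = 2.16 mm

2.16 mm


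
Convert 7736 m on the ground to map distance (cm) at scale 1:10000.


map_cm = 7736 * 100 / 10000 = 77.36 cm

77.36 cm


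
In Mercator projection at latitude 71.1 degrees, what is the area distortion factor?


area_distortion = 1/cos^2(71.1) = 9.531

9.531


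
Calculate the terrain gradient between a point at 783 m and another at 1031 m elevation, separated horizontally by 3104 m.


gradient = (1031 - 783) / 3104 = 248 / 3104 = 0.0799

0.0799


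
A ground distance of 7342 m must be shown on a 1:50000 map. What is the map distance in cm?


map_cm = 7342 * 100 / 50000 = 14.684 cm ≈ 14.68 cm

14.68 cm


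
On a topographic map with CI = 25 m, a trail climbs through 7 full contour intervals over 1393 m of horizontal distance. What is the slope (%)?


elevation change = 7 * 25 = 175 m
slope = 175 / 1393 * 100 = 12.6%

12.6%


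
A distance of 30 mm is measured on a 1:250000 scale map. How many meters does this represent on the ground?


ground = 30 mm * 250000 / 1000 = 7500.0 m

7500.0 m


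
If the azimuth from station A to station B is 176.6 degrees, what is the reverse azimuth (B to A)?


back azimuth = (176.6 + 180) mod 360 = 356.6 degrees

356.6 degrees


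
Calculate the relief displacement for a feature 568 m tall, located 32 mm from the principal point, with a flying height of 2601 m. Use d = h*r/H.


d = h * r / H = 568 * 32 / 2601 = 6.99 mm

6.99 mm


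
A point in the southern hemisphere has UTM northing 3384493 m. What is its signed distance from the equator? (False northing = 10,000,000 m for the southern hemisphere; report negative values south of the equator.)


For southern: actual = 3384493 - 10000000 = -6615507 m

-6615507 m


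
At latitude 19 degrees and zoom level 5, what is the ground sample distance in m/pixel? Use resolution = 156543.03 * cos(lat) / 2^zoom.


res = 156543.03 * cos(19) / 2^5 = 156543.03 * 0.94551858 / 32 = 4625.45 m/pixel

4625.45 m/pixel


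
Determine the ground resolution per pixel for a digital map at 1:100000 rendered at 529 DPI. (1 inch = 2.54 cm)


pixel_cm = 2.54 / 529 ≈ 0.004802 cm
ground = pixel_cm * 100000 / 100 = 2.54 * 100000 / (529 * 100) = 254000 / 52900 ≈ 4.8 m

4.8 m


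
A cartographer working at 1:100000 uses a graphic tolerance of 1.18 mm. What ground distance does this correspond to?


ground = 1.18 mm * 100000 / 1000 = 118.0 m

118.0 m


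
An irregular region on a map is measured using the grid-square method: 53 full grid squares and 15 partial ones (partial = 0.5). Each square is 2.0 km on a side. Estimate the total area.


effective squares = 53 + 15 * 0.5 = 60.5
area = 60.5 * 4.0 = 242.0 km^2

242.0 km^2


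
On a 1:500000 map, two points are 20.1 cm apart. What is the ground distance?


ground = 20.1 cm * 500000 / 100 = 100500.0 m = 100.5 km

100.5 km


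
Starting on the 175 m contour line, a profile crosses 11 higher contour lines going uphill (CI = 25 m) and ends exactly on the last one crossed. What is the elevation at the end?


elevation = 175 + 11 * 25 = 450 m

450 m


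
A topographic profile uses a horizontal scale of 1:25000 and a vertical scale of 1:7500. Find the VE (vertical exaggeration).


VE = horizontal_scale / vertical_scale = 25000 / 7500 ≈ 3.3

3.3x


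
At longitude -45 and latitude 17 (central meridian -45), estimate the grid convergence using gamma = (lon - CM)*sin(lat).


gamma = (-45 - -45) * sin(17) = 0 * 0.292372 = 0.0 degrees

0.0 degrees


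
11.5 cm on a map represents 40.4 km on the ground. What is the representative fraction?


ground = 40.4 km = 4040000 cm; RF denominator = ground / map = 4040000 / 11.5 ≈ 351304; RF = 1:351304

1:351304


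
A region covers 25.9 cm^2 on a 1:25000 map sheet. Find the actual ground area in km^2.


ground_area = 25.9 * (25000/100)^2 = 1618750.0 m^2 = 1.61875 km^2 ≈ 1.619 km^2

1.619 km^2


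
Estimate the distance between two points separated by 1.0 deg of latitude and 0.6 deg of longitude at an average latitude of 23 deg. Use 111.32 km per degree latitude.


dlat_km = 1.0 * 111.32 = 111.32
dlon_km = 0.6 * 111.32 * cos(23) ≈ 61.482
dist = sqrt(111.32^2 + 61.482^2) ≈ 127.2 km

127.2 km


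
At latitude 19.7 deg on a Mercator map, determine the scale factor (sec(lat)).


SF = 1 / cos(19.7) = 1 / 0.941471 = 1.062

1.062


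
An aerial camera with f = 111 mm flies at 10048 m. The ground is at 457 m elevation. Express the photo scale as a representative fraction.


scale = f / (H - h) = 111 mm / 9591 m = 111 / 9591000 = 1:86405

1:86405


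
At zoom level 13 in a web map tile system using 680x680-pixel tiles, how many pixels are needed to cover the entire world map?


tiles per axis = 2^13 = 8192
total tiles = 8192^2 = 67108864
pixels per axis = 8192 * 680 = 5570560
total pixels = 5570560^2 = 31031138713600

31031138713600 pixels
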